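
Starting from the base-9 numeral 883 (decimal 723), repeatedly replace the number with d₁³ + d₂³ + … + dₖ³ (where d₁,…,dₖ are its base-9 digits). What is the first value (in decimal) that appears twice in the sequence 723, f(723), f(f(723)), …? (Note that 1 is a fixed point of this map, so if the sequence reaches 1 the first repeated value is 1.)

539

723 = (8,8,3)_9 → 8³ + 8³ + 3³ = 512 + 512 + 27 = 1051
1051 = (1,3,8,7)_9 → 1³ + 3³ + 8³ + 7³ = 1 + 27 + 512 + 343 = 883
883 = (1,1,8,1)_9 → 1³ + 1³ + 8³ + 1³ = 1 + 1 + 512 + 1 = 515
515 = (6,3,2)_9 → 6³ + 3³ + 2³ = 216 + 27 + 8 = 251
251 = (3,0,8)_9 → 3³ + 0³ + 8³ = 27 + 0 + 512 = 539
539 = (6,5,8)_9 → 6³ + 5³ + 8³ = 216 + 125 + 512 = 853
853 = (1,1,4,7)_9 → 1³ + 1³ + 4³ + 7³ = 1 + 1 + 64 + 343 = 409
409 = (5,0,4)_9 → 5³ + 0³ + 4³ = 125 + 0 + 64 = 189
189 = (2,3,0)_9 → 2³ + 3³ + 0³ = 8 + 27 + 0 = 35
35 = (3,8)_9 → 3³ + 8³ = 27 + 512 = 539  — 539 already appeared earlier.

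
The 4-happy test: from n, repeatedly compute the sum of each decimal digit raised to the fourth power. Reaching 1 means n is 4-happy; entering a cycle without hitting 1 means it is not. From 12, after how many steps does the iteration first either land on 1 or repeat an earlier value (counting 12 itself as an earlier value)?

5

12 → 1⁴ + 2⁴ = 17
17 → 1⁴ + 7⁴ = 2402
2402 → 2⁴ + 4⁴ + 0⁴ + 2⁴ = 288
288 → 2⁴ + 8⁴ + 8⁴ = 8208
8208 → 8⁴ + 2⁴ + 0⁴ + 8⁴ = 8208  — 8208 repeats.
That took 5 steps.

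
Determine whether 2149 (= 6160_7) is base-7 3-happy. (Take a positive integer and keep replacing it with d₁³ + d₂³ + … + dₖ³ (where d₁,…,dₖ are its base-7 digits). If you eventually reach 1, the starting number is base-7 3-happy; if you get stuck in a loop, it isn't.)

base-7 3-happy

2149 = (6,1,6,0)_7 → 6³ + 1³ + 6³ + 0³ = 433
433 = (1,1,5,6)_7 → 1³ + 1³ + 5³ + 6³ = 343
343 = (1,0,0,0)_7 → 1³ + 0³ + 0³ + 0³ = 1  — reached 1.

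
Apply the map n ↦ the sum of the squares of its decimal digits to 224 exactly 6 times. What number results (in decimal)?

58

224 → 2² + 2² + 4² = 4 + 4 + 16 = 24
24 → 2² + 4² = 4 + 16 = 20
20 → 2² + 0² = 4 + 0 = 4
4 → 4² = 16
16 → 1² + 6² = 1 + 36 = 37
37 → 3² + 7² = 9 + 49 = 58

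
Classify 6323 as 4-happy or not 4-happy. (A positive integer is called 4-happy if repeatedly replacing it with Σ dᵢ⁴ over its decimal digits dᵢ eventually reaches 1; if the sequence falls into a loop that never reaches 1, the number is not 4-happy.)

6323 → 6⁴ + 3⁴ + 2⁴ + 3⁴ = 1296 + 81 + 16 + 81 = 1474
1474 → 1⁴ + 4⁴ + 7⁴ + 4⁴ = 1 + 256 + 2401 + 256 = 2914
2914 → 2⁴ + 9⁴ + 1⁴ + 4⁴ = 16 + 6561 + 1 + 256 = 6834
6834 → 6⁴ + 8⁴ + 3⁴ + 4⁴ = 1296 + 4096 + 81 + 256 = 5729
5729 → 5⁴ + 7⁴ + 2⁴ + 9⁴ = 625 + 2401 + 16 + 6561 = 9603
9603 → 9⁴ + 6⁴ + 0⁴ + 3⁴ = 6561 + 1296 + 0 + 81 = 7938
7938 → 7⁴ + 9⁴ + 3⁴ + 8⁴ = 2401 + 6561 + 81 + 4096 = 13139
13139 → 1⁴ + 3⁴ + 1⁴ + 3⁴ + 9⁴ = 1 + 81 + 1 + 81 + 6561 = 6725
6725 → 6⁴ + 7⁴ + 2⁴ + 5⁴ = 1296 + 2401 + 16 + 625 = 4338
4338 → 4⁴ + 3⁴ + 3⁴ + 8⁴ = 256 + 81 + 81 + 4096 = 4514
4514 → 4⁴ + 5⁴ + 1⁴ + 4⁴ = 256 + 625 + 1 + 256 = 1138
1138 → 1⁴ + 1⁴ + 3⁴ + 8⁴ = 1 + 1 + 81 + 4096 = 4179
4179 → 4⁴ + 1⁴ + 7⁴ + 9⁴ = 256 + 1 + 2401 + 6561 = 9219
9219 → 9⁴ + 2⁴ + 1⁴ + 9⁴ = 6561 + 16 + 1 + 6561 = 13139  — 13139 already seen; the sequence cycles without reaching 1.

not 4-happy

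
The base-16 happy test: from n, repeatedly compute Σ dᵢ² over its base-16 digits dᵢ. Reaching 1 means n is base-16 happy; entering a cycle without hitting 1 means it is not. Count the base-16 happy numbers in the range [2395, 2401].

2395: 2395 → 227 → 205 → 313 → 91 → 146 → 85 → 50 → 13 → 169 → 181 → 146  (repeats 146)
2396: 2396 → 250 → 325 → 42 → 104 → 100 → 52 → 25 → 82 → 29 → 170 → 200 → 208 → 169 → 181 → 146 → 85 → 50 → 13 → 169  (repeats 169)
2397: 2397 → 275 → 11 → 121 → 130 → 68 → 32 → 4 → 16 → 1  (reaches 1)
2398: 2398 → 302 → 201 → 225 → 197 → 169 → 181 → 146 → 85 → 50 → 13 → 169  (repeats 169)
2399: 2399 → 331 → 138 → 164 → 116 → 65 → 17 → 2 → 4 → 16 → 1  (reaches 1)
2400: 2400 → 117 → 74 → 116 → 65 → 17 → 2 → 4 → 16 → 1  (reaches 1)
2401: 2401 → 118 → 85 → 50 → 13 → 169 → 181 → 146 → 85  (repeats 85)
base-16 happy: 2397, 2399, 2400

3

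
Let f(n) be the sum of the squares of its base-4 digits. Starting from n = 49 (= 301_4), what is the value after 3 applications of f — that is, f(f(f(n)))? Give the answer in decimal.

49 = (3,0,1)_4 → 3² + 0² + 1² = 9 + 0 + 1 = 10
10 = (2,2)_4 → 2² + 2² = 4 + 4 = 8
8 = (2,0)_4 → 2² + 0² = 4 + 0 = 4

4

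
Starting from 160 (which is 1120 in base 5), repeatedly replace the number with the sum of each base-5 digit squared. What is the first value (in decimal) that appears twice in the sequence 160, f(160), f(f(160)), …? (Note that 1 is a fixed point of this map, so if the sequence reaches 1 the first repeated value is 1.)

160 = (1,1,2,0)_5 → 1² + 1² + 2² + 0² = 6
6 = (1,1)_5 → 1² + 1² = 2
2 = (2)_5 → 2² = 4
4 = (4)_5 → 4² = 16
16 = (3,1)_5 → 3² + 1² = 10
10 = (2,0)_5 → 2² + 0² = 4  — 4 already appeared earlier.

4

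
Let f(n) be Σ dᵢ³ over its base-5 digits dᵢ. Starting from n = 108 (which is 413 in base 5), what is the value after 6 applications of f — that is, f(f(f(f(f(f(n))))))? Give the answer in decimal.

108 = (4,1,3)_5 → 92
92 = (3,3,2)_5 → 62
62 = (2,2,2)_5 → 24
24 = (4,4)_5 → 128
128 = (1,0,0,3)_5 → 28
28 = (1,0,3)_5 → 28

28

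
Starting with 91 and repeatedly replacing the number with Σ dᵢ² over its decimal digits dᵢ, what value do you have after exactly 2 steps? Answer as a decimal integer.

68

91 → 9² + 1² = 81 + 1 = 82
82 → 8² + 2² = 64 + 4 = 68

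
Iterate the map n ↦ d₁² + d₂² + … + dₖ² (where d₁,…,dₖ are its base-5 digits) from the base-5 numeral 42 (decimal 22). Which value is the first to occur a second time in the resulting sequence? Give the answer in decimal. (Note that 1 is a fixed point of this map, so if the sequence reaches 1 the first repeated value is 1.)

22 = (4,2)_5 → 4² + 2² = 16 + 4 = 20
20 = (4,0)_5 → 4² + 0² = 16 + 0 = 16
16 = (3,1)_5 → 3² + 1² = 9 + 1 = 10
10 = (2,0)_5 → 2² + 0² = 4 + 0 = 4
4 = (4)_5 → 4² = 16  — 16 already appeared earlier.

16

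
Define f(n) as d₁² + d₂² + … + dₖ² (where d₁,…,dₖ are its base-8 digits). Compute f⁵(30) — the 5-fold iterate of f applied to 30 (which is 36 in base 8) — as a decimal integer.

10

30 = (3,6)_8 → 3² + 6² = 45
45 = (5,5)_8 → 5² + 5² = 50
50 = (6,2)_8 → 6² + 2² = 40
40 = (5,0)_8 → 5² + 0² = 25
25 = (3,1)_8 → 3² + 1² = 10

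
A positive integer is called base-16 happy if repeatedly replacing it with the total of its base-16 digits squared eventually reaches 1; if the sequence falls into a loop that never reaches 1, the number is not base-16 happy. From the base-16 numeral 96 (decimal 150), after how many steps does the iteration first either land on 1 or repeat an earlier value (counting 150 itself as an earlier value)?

150 = (9,6)_16 → 9² + 6² = 81 + 36 = 117
117 = (7,5)_16 → 7² + 5² = 49 + 25 = 74
74 = (4,10)_16 → 4² + 10² = 16 + 100 = 116
116 = (7,4)_16 → 7² + 4² = 49 + 16 = 65
65 = (4,1)_16 → 4² + 1² = 16 + 1 = 17
17 = (1,1)_16 → 1² + 1² = 1 + 1 = 2
2 = (2)_16 → 2² = 4
4 = (4)_16 → 4² = 16
16 = (1,0)_16 → 1² + 0² = 1 + 0 = 1  — reached 1.
That took 9 steps.

9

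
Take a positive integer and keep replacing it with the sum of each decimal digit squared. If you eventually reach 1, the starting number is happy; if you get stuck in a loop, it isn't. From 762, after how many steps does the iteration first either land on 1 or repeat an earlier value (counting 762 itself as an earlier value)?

9

762 → 7² + 6² + 2² = 49 + 36 + 4 = 89
89 → 8² + 9² = 64 + 81 = 145
145 → 1² + 4² + 5² = 1 + 16 + 25 = 42
42 → 4² + 2² = 16 + 4 = 20
20 → 2² + 0² = 4 + 0 = 4
4 → 4² = 16
16 → 1² + 6² = 1 + 36 = 37
37 → 3² + 7² = 9 + 49 = 58
58 → 5² + 8² = 25 + 64 = 89  — 89 repeats.
That took 9 steps.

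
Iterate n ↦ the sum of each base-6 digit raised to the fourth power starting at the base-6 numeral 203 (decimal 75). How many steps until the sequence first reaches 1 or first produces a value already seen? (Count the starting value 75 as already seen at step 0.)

11

75 = (2,0,3)_6 → 2⁴ + 0⁴ + 3⁴ = 16 + 0 + 81 = 97
97 = (2,4,1)_6 → 2⁴ + 4⁴ + 1⁴ = 16 + 256 + 1 = 273
273 = (1,1,3,3)_6 → 1⁴ + 1⁴ + 3⁴ + 3⁴ = 1 + 1 + 81 + 81 = 164
164 = (4,3,2)_6 → 4⁴ + 3⁴ + 2⁴ = 256 + 81 + 16 = 353
353 = (1,3,4,5)_6 → 1⁴ + 3⁴ + 4⁴ + 5⁴ = 1 + 81 + 256 + 625 = 963
963 = (4,2,4,3)_6 → 4⁴ + 2⁴ + 4⁴ + 3⁴ = 256 + 16 + 256 + 81 = 609
609 = (2,4,5,3)_6 → 2⁴ + 4⁴ + 5⁴ + 3⁴ = 16 + 256 + 625 + 81 = 978
978 = (4,3,1,0)_6 → 4⁴ + 3⁴ + 1⁴ + 0⁴ = 256 + 81 + 1 + 0 = 338
338 = (1,3,2,2)_6 → 1⁴ + 3⁴ + 2⁴ + 2⁴ = 1 + 81 + 16 + 16 = 114
114 = (3,1,0)_6 → 3⁴ + 1⁴ + 0⁴ = 81 + 1 + 0 = 82
82 = (2,1,4)_6 → 2⁴ + 1⁴ + 4⁴ = 16 + 1 + 256 = 273  — 273 repeats.
That took 11 steps.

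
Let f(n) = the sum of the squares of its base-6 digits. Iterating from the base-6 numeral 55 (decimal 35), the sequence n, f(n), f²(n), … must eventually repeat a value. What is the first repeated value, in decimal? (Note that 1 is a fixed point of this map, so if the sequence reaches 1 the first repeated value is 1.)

17

35 = (5,5)_6 → 5² + 5² = 50
50 = (1,2,2)_6 → 1² + 2² + 2² = 9
9 = (1,3)_6 → 1² + 3² = 10
10 = (1,4)_6 → 1² + 4² = 17
17 = (2,5)_6 → 2² + 5² = 29
29 = (4,5)_6 → 4² + 5² = 41
41 = (1,0,5)_6 → 1² + 0² + 5² = 26
26 = (4,2)_6 → 4² + 2² = 20
20 = (3,2)_6 → 3² + 2² = 13
13 = (2,1)_6 → 2² + 1² = 5
5 = (5)_6 → 5² = 25
25 = (4,1)_6 → 4² + 1² = 17  — 17 already appeared earlier.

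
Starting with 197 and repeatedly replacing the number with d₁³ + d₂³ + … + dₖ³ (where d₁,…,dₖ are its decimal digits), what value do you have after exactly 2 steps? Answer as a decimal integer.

197 → 1³ + 9³ + 7³ = 1073
1073 → 1³ + 0³ + 7³ + 3³ = 371

371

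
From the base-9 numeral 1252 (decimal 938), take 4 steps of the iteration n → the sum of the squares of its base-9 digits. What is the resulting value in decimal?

74

938 = (1,2,5,2)_9 → 1² + 2² + 5² + 2² = 34
34 = (3,7)_9 → 3² + 7² = 58
58 = (6,4)_9 → 6² + 4² = 52
52 = (5,7)_9 → 5² + 7² = 74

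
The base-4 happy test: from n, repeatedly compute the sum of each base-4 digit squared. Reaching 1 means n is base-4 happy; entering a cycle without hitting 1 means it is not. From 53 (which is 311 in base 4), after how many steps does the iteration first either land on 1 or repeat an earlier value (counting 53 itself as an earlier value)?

53 = (3,1,1)_4 → 3² + 1² + 1² = 11
11 = (2,3)_4 → 2² + 3² = 13
13 = (3,1)_4 → 3² + 1² = 10
10 = (2,2)_4 → 2² + 2² = 8
8 = (2,0)_4 → 2² + 0² = 4
4 = (1,0)_4 → 1² + 0² = 1  — reached 1.
That took 6 steps.

6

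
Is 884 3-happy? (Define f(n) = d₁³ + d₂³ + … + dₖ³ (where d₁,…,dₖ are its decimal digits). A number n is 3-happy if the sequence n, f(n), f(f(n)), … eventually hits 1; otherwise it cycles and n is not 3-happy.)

884 → 8³ + 8³ + 4³ = 512 + 512 + 64 = 1088
1088 → 1³ + 0³ + 8³ + 8³ = 1 + 0 + 512 + 512 = 1025
1025 → 1³ + 0³ + 2³ + 5³ = 1 + 0 + 8 + 125 = 134
134 → 1³ + 3³ + 4³ = 1 + 27 + 64 = 92
92 → 9³ + 2³ = 729 + 8 = 737
737 → 7³ + 3³ + 7³ = 343 + 27 + 343 = 713
713 → 7³ + 1³ + 3³ = 343 + 1 + 27 = 371
371 → 3³ + 7³ + 1³ = 27 + 343 + 1 = 371  — 371 already seen; the sequence cycles without reaching 1.

not 3-happy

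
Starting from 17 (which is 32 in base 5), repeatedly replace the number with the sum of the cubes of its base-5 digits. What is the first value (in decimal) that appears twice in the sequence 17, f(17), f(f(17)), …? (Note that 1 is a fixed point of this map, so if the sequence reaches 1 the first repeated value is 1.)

35

17 = (3,2)_5 → 35
35 = (1,2,0)_5 → 9
9 = (1,4)_5 → 65
65 = (2,3,0)_5 → 35  — 35 already appeared earlier.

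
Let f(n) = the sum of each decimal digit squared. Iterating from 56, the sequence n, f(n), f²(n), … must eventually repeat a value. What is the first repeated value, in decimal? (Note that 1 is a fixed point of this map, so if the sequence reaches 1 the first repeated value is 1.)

37

56 → 5² + 6² = 25 + 36 = 61
61 → 6² + 1² = 36 + 1 = 37
37 → 3² + 7² = 9 + 49 = 58
58 → 5² + 8² = 25 + 64 = 89
89 → 8² + 9² = 64 + 81 = 145
145 → 1² + 4² + 5² = 1 + 16 + 25 = 42
42 → 4² + 2² = 16 + 4 = 20
20 → 2² + 0² = 4 + 0 = 4
4 → 4² = 16
16 → 1² + 6² = 1 + 36 = 37  — 37 already appeared earlier.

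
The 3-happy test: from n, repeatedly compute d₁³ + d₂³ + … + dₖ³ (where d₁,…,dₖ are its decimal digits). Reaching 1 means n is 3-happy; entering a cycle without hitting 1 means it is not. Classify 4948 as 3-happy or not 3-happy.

not 3-happy

4948 → 4³ + 9³ + 4³ + 8³ = 1369
1369 → 1³ + 3³ + 6³ + 9³ = 973
973 → 9³ + 7³ + 3³ = 1099
1099 → 1³ + 0³ + 9³ + 9³ = 1459
1459 → 1³ + 4³ + 5³ + 9³ = 919
919 → 9³ + 1³ + 9³ = 1459  — 1459 already seen; the sequence cycles without reaching 1.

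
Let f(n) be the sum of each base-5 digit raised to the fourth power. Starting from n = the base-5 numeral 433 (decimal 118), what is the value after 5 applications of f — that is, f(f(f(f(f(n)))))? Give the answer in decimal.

514

118 = (4,3,3)_5 → 4⁴ + 3⁴ + 3⁴ = 256 + 81 + 81 = 418
418 = (3,1,3,3)_5 → 3⁴ + 1⁴ + 3⁴ + 3⁴ = 81 + 1 + 81 + 81 = 244
244 = (1,4,3,4)_5 → 1⁴ + 4⁴ + 3⁴ + 4⁴ = 1 + 256 + 81 + 256 = 594
594 = (4,3,3,4)_5 → 4⁴ + 3⁴ + 3⁴ + 4⁴ = 256 + 81 + 81 + 256 = 674
674 = (1,0,1,4,4)_5 → 1⁴ + 0⁴ + 1⁴ + 4⁴ + 4⁴ = 1 + 0 + 1 + 256 + 256 = 514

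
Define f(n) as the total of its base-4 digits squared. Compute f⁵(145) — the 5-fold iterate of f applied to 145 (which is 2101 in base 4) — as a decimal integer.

1

145 = (2,1,0,1)_4 → 6
6 = (1,2)_4 → 5
5 = (1,1)_4 → 2
2 = (2)_4 → 4
4 = (1,0)_4 → 1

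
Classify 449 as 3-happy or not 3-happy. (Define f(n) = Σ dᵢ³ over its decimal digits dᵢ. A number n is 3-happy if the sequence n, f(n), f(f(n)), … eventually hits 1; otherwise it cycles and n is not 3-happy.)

not 3-happy

449 → 4³ + 4³ + 9³ = 64 + 64 + 729 = 857
857 → 8³ + 5³ + 7³ = 512 + 125 + 343 = 980
980 → 9³ + 8³ + 0³ = 729 + 512 + 0 = 1241
1241 → 1³ + 2³ + 4³ + 1³ = 1 + 8 + 64 + 1 = 74
74 → 7³ + 4³ = 343 + 64 = 407
407 → 4³ + 0³ + 7³ = 64 + 0 + 343 = 407  — 407 already seen; the sequence cycles without reaching 1.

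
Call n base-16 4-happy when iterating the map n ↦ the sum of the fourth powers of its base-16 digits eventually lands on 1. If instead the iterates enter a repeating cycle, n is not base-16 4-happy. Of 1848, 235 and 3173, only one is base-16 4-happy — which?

235

1848: 1848 → 6578 → 21219 → 39138 → 49089 → 86003 → 101588 → 53650 → 35139 → 10994 → 60657 → 109778 → 59314 → 55474 → 47314 → 47314  — repeats 47314 (not base-16 4-happy)
235: 235 → 53057 → 71618 → 23155 → 13107 → 324 → 513 → 17 → 2 → 16 → 1  — reaches 1 (base-16 4-happy)
3173: 3173 → 22657 → 8818 → 2449 → 13123 → 499 → 50707 → 22114 → 3233 → 30737 → 6499 → 7939 → 50707  — repeats 50707 (not base-16 4-happy)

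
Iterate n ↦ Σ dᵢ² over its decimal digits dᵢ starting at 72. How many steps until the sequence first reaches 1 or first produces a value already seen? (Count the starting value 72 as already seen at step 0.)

72 → 7² + 2² = 53
53 → 5² + 3² = 34
34 → 3² + 4² = 25
25 → 2² + 5² = 29
29 → 2² + 9² = 85
85 → 8² + 5² = 89
89 → 8² + 9² = 145
145 → 1² + 4² + 5² = 42
42 → 4² + 2² = 20
20 → 2² + 0² = 4
4 → 4² = 16
16 → 1² + 6² = 37
37 → 3² + 7² = 58
58 → 5² + 8² = 89  — 89 repeats.
That took 14 steps.

14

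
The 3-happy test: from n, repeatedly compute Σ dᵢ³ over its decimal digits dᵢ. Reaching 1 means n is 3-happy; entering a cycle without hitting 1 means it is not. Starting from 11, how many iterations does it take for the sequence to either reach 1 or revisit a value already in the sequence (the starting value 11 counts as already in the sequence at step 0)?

11 → 2
2 → 8
8 → 512
512 → 134
134 → 92
92 → 737
737 → 713
713 → 371
371 → 371  — 371 repeats.
That took 9 steps.

9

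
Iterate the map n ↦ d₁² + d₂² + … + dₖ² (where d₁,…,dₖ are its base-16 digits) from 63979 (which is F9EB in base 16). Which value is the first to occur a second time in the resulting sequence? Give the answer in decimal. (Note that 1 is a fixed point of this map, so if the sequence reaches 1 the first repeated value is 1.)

63979 = (15,9,14,11)_16 → 623
623 = (2,6,15)_16 → 265
265 = (1,0,9)_16 → 82
82 = (5,2)_16 → 29
29 = (1,13)_16 → 170
170 = (10,10)_16 → 200
200 = (12,8)_16 → 208
208 = (13,0)_16 → 169
169 = (10,9)_16 → 181
181 = (11,5)_16 → 146
146 = (9,2)_16 → 85
85 = (5,5)_16 → 50
50 = (3,2)_16 → 13
13 = (13)_16 → 169  — 169 already appeared earlier.

169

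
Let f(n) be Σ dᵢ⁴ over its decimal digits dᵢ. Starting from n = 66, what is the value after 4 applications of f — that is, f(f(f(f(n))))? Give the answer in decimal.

2178

66 → 6⁴ + 6⁴ = 2592
2592 → 2⁴ + 5⁴ + 9⁴ + 2⁴ = 7218
7218 → 7⁴ + 2⁴ + 1⁴ + 8⁴ = 6514
6514 → 6⁴ + 5⁴ + 1⁴ + 4⁴ = 2178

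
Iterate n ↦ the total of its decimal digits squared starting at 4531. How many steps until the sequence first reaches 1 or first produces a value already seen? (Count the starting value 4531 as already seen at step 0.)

12

4531 → 4² + 5² + 3² + 1² = 51
51 → 5² + 1² = 26
26 → 2² + 6² = 40
40 → 4² + 0² = 16
16 → 1² + 6² = 37
37 → 3² + 7² = 58
58 → 5² + 8² = 89
89 → 8² + 9² = 145
145 → 1² + 4² + 5² = 42
42 → 4² + 2² = 20
20 → 2² + 0² = 4
4 → 4² = 16  — 16 repeats.
That took 12 steps.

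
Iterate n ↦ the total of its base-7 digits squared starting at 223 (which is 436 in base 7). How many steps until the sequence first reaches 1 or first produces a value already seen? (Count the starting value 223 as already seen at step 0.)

4

223 = (4,3,6)_7 → 4² + 3² + 6² = 61
61 = (1,1,5)_7 → 1² + 1² + 5² = 27
27 = (3,6)_7 → 3² + 6² = 45
45 = (6,3)_7 → 6² + 3² = 45  — 45 repeats.
That took 4 steps.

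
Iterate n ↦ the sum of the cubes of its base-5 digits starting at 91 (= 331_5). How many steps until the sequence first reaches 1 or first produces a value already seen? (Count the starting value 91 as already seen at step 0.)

91 = (3,3,1)_5 → 55
55 = (2,1,0)_5 → 9
9 = (1,4)_5 → 65
65 = (2,3,0)_5 → 35
35 = (1,2,0)_5 → 9  — 9 repeats.
That took 5 steps.

5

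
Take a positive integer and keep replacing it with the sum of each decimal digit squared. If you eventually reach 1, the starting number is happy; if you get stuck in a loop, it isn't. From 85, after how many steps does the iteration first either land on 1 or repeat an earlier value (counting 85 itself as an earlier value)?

85 → 8² + 5² = 64 + 25 = 89
89 → 8² + 9² = 64 + 81 = 145
145 → 1² + 4² + 5² = 1 + 16 + 25 = 42
42 → 4² + 2² = 16 + 4 = 20
20 → 2² + 0² = 4 + 0 = 4
4 → 4² = 16
16 → 1² + 6² = 1 + 36 = 37
37 → 3² + 7² = 9 + 49 = 58
58 → 5² + 8² = 25 + 64 = 89  — 89 repeats.
That took 9 steps.

9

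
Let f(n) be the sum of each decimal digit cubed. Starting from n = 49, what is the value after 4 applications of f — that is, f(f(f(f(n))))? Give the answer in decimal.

49 → 4³ + 9³ = 793
793 → 7³ + 9³ + 3³ = 1099
1099 → 1³ + 0³ + 9³ + 9³ = 1459
1459 → 1³ + 4³ + 5³ + 9³ = 919

919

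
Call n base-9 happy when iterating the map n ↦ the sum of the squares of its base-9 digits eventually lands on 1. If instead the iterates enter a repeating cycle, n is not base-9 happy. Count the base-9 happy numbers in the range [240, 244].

240: 240 → 104 → 30 → 18 → 4 → 16 → 50 → 50  — not base-9 happy
241: 241 → 117 → 17 → 65 → 53 → 89 → 65  — not base-9 happy
242: 242 → 132 → 62 → 100 → 6 → 36 → 16 → 50 → 50  — not base-9 happy
243: 243 → 9 → 1  — base-9 happy
244: 244 → 10 → 2 → 4 → 16 → 50 → 50  — not base-9 happy
base-9 happy: 243

1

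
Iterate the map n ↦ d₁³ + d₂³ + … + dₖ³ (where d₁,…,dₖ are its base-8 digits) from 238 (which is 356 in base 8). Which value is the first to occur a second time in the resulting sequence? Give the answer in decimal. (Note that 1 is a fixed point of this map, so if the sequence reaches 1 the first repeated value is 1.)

1

238 = (3,5,6)_8 → 3³ + 5³ + 6³ = 27 + 125 + 216 = 368
368 = (5,6,0)_8 → 5³ + 6³ + 0³ = 125 + 216 + 0 = 341
341 = (5,2,5)_8 → 5³ + 2³ + 5³ = 125 + 8 + 125 = 258
258 = (4,0,2)_8 → 4³ + 0³ + 2³ = 64 + 0 + 8 = 72
72 = (1,1,0)_8 → 1³ + 1³ + 0³ = 1 + 1 + 0 = 2
2 = (2)_8 → 2³ = 8
8 = (1,0)_8 → 1³ + 0³ = 1 + 0 = 1  — reached the fixed point 1.
1 → 1, so 1 is the first repeated value.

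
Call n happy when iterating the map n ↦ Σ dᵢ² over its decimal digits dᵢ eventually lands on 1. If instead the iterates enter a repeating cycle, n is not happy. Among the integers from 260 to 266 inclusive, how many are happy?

2

260: 260 → 40 → 16 → 37 → 58 → 89 → 145 → 42 → 20 → 4 → 16  (repeats 16)
261: 261 → 41 → 17 → 50 → 25 → 29 → 85 → 89 → 145 → 42 → 20 → 4 → 16 → 37 → 58 → 89  (repeats 89)
262: 262 → 44 → 32 → 13 → 10 → 1  (reaches 1)
263: 263 → 49 → 97 → 130 → 10 → 1  (reaches 1)
264: 264 → 56 → 61 → 37 → 58 → 89 → 145 → 42 → 20 → 4 → 16 → 37  (repeats 37)
265: 265 → 65 → 61 → 37 → 58 → 89 → 145 → 42 → 20 → 4 → 16 → 37  (repeats 37)
266: 266 → 76 → 85 → 89 → 145 → 42 → 20 → 4 → 16 → 37 → 58 → 89  (repeats 89)
happy: 262, 263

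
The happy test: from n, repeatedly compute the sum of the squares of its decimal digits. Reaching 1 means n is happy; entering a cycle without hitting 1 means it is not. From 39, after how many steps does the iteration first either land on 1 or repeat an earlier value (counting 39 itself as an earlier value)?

39 → 90
90 → 81
81 → 65
65 → 61
61 → 37
37 → 58
58 → 89
89 → 145
145 → 42
42 → 20
20 → 4
4 → 16
16 → 37  — 37 repeats.
That took 13 steps.

13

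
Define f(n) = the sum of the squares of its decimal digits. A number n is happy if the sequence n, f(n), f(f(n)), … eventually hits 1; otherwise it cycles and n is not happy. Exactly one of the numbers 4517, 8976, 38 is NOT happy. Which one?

4517: 4517 → 91 → 82 → 68 → 100 → 1  — reaches 1 (happy)
8976: 8976 → 230 → 13 → 10 → 1  — reaches 1 (happy)
38: 38 → 73 → 58 → 89 → 145 → 42 → 20 → 4 → 16 → 37 → 58  — repeats 58 (not happy)

38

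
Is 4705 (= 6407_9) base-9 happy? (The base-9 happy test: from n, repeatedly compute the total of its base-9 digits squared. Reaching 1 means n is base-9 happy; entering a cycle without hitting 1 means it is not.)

base-9 happy

4705 = (6,4,0,7)_9 → 6² + 4² + 0² + 7² = 101
101 = (1,2,2)_9 → 1² + 2² + 2² = 9
9 = (1,0)_9 → 1² + 0² = 1  — reached 1.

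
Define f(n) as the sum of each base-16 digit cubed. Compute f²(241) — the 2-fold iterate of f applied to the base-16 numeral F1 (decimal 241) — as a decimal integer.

241 = (15,1)_16 → 15³ + 1³ = 3375 + 1 = 3376
3376 = (13,3,0)_16 → 13³ + 3³ + 0³ = 2197 + 27 + 0 = 2224

2224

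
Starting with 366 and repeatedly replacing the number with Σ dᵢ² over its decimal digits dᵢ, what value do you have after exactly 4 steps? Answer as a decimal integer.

366 → 81
81 → 65
65 → 61
61 → 37

37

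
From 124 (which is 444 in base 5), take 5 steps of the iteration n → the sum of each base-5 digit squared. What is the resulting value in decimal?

124 = (4,4,4)_5 → 48
48 = (1,4,3)_5 → 26
26 = (1,0,1)_5 → 2
2 = (2)_5 → 4
4 = (4)_5 → 16

16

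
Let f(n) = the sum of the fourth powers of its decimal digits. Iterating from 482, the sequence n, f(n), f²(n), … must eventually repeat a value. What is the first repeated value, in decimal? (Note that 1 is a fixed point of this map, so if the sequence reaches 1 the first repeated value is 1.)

482 → 4368
4368 → 5729
5729 → 9603
9603 → 7938
7938 → 13139
13139 → 6725
6725 → 4338
4338 → 4514
4514 → 1138
1138 → 4179
4179 → 9219
9219 → 13139  — 13139 already appeared earlier.

13139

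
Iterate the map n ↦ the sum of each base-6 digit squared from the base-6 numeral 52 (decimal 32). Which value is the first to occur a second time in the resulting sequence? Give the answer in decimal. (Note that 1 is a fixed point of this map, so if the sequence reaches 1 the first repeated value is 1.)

29

32 = (5,2)_6 → 5² + 2² = 29
29 = (4,5)_6 → 4² + 5² = 41
41 = (1,0,5)_6 → 1² + 0² + 5² = 26
26 = (4,2)_6 → 4² + 2² = 20
20 = (3,2)_6 → 3² + 2² = 13
13 = (2,1)_6 → 2² + 1² = 5
5 = (5)_6 → 5² = 25
25 = (4,1)_6 → 4² + 1² = 17
17 = (2,5)_6 → 2² + 5² = 29  — 29 already appeared earlier.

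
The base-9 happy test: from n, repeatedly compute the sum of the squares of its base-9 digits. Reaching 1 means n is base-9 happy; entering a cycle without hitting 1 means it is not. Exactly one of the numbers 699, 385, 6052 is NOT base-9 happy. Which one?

6052

699: 699 → 125 → 81 → 1  — reaches 1 (base-9 happy)
385: 385 → 101 → 9 → 1  — reaches 1 (base-9 happy)
6052: 6052 → 120 → 26 → 68 → 74 → 68  — repeats 68 (not base-9 happy)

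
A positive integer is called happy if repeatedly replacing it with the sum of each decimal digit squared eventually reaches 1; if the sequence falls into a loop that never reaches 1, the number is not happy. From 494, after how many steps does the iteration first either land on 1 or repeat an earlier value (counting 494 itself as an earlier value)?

12

494 → 4² + 9² + 4² = 16 + 81 + 16 = 113
113 → 1² + 1² + 3² = 1 + 1 + 9 = 11
11 → 1² + 1² = 1 + 1 = 2
2 → 2² = 4
4 → 4² = 16
16 → 1² + 6² = 1 + 36 = 37
37 → 3² + 7² = 9 + 49 = 58
58 → 5² + 8² = 25 + 64 = 89
89 → 8² + 9² = 64 + 81 = 145
145 → 1² + 4² + 5² = 1 + 16 + 25 = 42
42 → 4² + 2² = 16 + 4 = 20
20 → 2² + 0² = 4 + 0 = 4  — 4 repeats.
That took 12 steps.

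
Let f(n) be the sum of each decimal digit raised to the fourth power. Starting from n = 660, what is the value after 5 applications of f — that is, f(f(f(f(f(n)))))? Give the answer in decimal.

6514

660 → 6⁴ + 6⁴ + 0⁴ = 2592
2592 → 2⁴ + 5⁴ + 9⁴ + 2⁴ = 7218
7218 → 7⁴ + 2⁴ + 1⁴ + 8⁴ = 6514
6514 → 6⁴ + 5⁴ + 1⁴ + 4⁴ = 2178
2178 → 2⁴ + 1⁴ + 7⁴ + 8⁴ = 6514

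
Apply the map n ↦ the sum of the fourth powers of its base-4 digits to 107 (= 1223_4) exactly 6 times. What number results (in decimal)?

107 = (1,2,2,3)_4 → 1⁴ + 2⁴ + 2⁴ + 3⁴ = 1 + 16 + 16 + 81 = 114
114 = (1,3,0,2)_4 → 1⁴ + 3⁴ + 0⁴ + 2⁴ = 1 + 81 + 0 + 16 = 98
98 = (1,2,0,2)_4 → 1⁴ + 2⁴ + 0⁴ + 2⁴ = 1 + 16 + 0 + 16 = 33
33 = (2,0,1)_4 → 2⁴ + 0⁴ + 1⁴ = 16 + 0 + 1 = 17
17 = (1,0,1)_4 → 1⁴ + 0⁴ + 1⁴ = 1 + 0 + 1 = 2
2 = (2)_4 → 2⁴ = 16

16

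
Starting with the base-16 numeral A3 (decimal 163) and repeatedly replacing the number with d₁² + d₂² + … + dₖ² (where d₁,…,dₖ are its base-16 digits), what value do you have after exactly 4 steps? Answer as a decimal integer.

91

163 = (10,3)_16 → 10² + 3² = 100 + 9 = 109
109 = (6,13)_16 → 6² + 13² = 36 + 169 = 205
205 = (12,13)_16 → 12² + 13² = 144 + 169 = 313
313 = (1,3,9)_16 → 1² + 3² + 9² = 1 + 9 + 81 = 91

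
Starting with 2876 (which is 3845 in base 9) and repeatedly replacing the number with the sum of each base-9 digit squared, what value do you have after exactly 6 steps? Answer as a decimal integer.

2876 = (3,8,4,5)_9 → 3² + 8² + 4² + 5² = 9 + 64 + 16 + 25 = 114
114 = (1,3,6)_9 → 1² + 3² + 6² = 1 + 9 + 36 = 46
46 = (5,1)_9 → 5² + 1² = 25 + 1 = 26
26 = (2,8)_9 → 2² + 8² = 4 + 64 = 68
68 = (7,5)_9 → 7² + 5² = 49 + 25 = 74
74 = (8,2)_9 → 8² + 2² = 64 + 4 = 68

68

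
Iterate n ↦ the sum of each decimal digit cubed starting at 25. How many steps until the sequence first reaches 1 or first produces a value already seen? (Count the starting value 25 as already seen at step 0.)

25 → 2³ + 5³ = 133
133 → 1³ + 3³ + 3³ = 55
55 → 5³ + 5³ = 250
250 → 2³ + 5³ + 0³ = 133  — 133 repeats.
That took 4 steps.

4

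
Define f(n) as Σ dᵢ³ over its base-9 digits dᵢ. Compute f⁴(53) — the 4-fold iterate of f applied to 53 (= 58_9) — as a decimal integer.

53 = (5,8)_9 → 5³ + 8³ = 125 + 512 = 637
637 = (7,7,7)_9 → 7³ + 7³ + 7³ = 343 + 343 + 343 = 1029
1029 = (1,3,6,3)_9 → 1³ + 3³ + 6³ + 3³ = 1 + 27 + 216 + 27 = 271
271 = (3,3,1)_9 → 3³ + 3³ + 1³ = 27 + 27 + 1 = 55

55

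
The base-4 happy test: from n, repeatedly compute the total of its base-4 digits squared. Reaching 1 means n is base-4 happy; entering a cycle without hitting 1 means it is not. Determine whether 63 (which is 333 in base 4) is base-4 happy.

63 = (3,3,3)_4 → 3² + 3² + 3² = 9 + 9 + 9 = 27
27 = (1,2,3)_4 → 1² + 2² + 3² = 1 + 4 + 9 = 14
14 = (3,2)_4 → 3² + 2² = 9 + 4 = 13
13 = (3,1)_4 → 3² + 1² = 9 + 1 = 10
10 = (2,2)_4 → 2² + 2² = 4 + 4 = 8
8 = (2,0)_4 → 2² + 0² = 4 + 0 = 4
4 = (1,0)_4 → 1² + 0² = 1 + 0 = 1  — reached 1.

base-4 happy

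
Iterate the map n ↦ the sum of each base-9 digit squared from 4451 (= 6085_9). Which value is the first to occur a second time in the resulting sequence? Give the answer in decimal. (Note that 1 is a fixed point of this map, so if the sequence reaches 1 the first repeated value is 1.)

1

4451 = (6,0,8,5)_9 → 6² + 0² + 8² + 5² = 125
125 = (1,4,8)_9 → 1² + 4² + 8² = 81
81 = (1,0,0)_9 → 1² + 0² + 0² = 1  — reached the fixed point 1.
1 → 1, so 1 is the first repeated value.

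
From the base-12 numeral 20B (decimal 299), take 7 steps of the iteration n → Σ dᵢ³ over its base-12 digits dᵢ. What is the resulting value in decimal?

299 = (2,0,11)_12 → 2³ + 0³ + 11³ = 8 + 0 + 1331 = 1339
1339 = (9,3,7)_12 → 9³ + 3³ + 7³ = 729 + 27 + 343 = 1099
1099 = (7,7,7)_12 → 7³ + 7³ + 7³ = 343 + 343 + 343 = 1029
1029 = (7,1,9)_12 → 7³ + 1³ + 9³ = 343 + 1 + 729 = 1073
1073 = (7,5,5)_12 → 7³ + 5³ + 5³ = 343 + 125 + 125 = 593
593 = (4,1,5)_12 → 4³ + 1³ + 5³ = 64 + 1 + 125 = 190
190 = (1,3,10)_12 → 1³ + 3³ + 10³ = 1 + 27 + 1000 = 1028

1028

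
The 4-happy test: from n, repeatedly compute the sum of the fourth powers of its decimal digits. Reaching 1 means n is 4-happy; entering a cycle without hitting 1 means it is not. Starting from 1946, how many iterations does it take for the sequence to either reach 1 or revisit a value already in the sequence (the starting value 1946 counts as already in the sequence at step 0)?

1946 → 1⁴ + 9⁴ + 4⁴ + 6⁴ = 8114
8114 → 8⁴ + 1⁴ + 1⁴ + 4⁴ = 4354
4354 → 4⁴ + 3⁴ + 5⁴ + 4⁴ = 1218
1218 → 1⁴ + 2⁴ + 1⁴ + 8⁴ = 4114
4114 → 4⁴ + 1⁴ + 1⁴ + 4⁴ = 514
514 → 5⁴ + 1⁴ + 4⁴ = 882
882 → 8⁴ + 8⁴ + 2⁴ = 8208
8208 → 8⁴ + 2⁴ + 0⁴ + 8⁴ = 8208  — 8208 repeats.
That took 8 steps.

8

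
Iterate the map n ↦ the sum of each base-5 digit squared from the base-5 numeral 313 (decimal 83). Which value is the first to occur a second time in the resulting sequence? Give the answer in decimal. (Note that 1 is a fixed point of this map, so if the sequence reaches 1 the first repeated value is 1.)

1

83 = (3,1,3)_5 → 3² + 1² + 3² = 19
19 = (3,4)_5 → 3² + 4² = 25
25 = (1,0,0)_5 → 1² + 0² + 0² = 1  — reached the fixed point 1.
1 → 1, so 1 is the first repeated value.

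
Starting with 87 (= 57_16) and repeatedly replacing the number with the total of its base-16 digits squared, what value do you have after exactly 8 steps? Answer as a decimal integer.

87 = (5,7)_16 → 5² + 7² = 25 + 49 = 74
74 = (4,10)_16 → 4² + 10² = 16 + 100 = 116
116 = (7,4)_16 → 7² + 4² = 49 + 16 = 65
65 = (4,1)_16 → 4² + 1² = 16 + 1 = 17
17 = (1,1)_16 → 1² + 1² = 1 + 1 = 2
2 = (2)_16 → 2² = 4
4 = (4)_16 → 4² = 16
16 = (1,0)_16 → 1² + 0² = 1 + 0 = 1

1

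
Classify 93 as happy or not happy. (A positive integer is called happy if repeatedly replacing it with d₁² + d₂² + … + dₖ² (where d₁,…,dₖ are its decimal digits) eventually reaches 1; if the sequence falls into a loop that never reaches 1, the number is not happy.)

93 → 9² + 3² = 81 + 9 = 90
90 → 9² + 0² = 81 + 0 = 81
81 → 8² + 1² = 64 + 1 = 65
65 → 6² + 5² = 36 + 25 = 61
61 → 6² + 1² = 36 + 1 = 37
37 → 3² + 7² = 9 + 49 = 58
58 → 5² + 8² = 25 + 64 = 89
89 → 8² + 9² = 64 + 81 = 145
145 → 1² + 4² + 5² = 1 + 16 + 25 = 42
42 → 4² + 2² = 16 + 4 = 20
20 → 2² + 0² = 4 + 0 = 4
4 → 4² = 16
16 → 1² + 6² = 1 + 36 = 37  — 37 already seen; the sequence cycles without reaching 1.

not happy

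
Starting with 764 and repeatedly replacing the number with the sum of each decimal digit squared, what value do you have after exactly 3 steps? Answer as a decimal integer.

4

764 → 7² + 6² + 4² = 101
101 → 1² + 0² + 1² = 2
2 → 2² = 4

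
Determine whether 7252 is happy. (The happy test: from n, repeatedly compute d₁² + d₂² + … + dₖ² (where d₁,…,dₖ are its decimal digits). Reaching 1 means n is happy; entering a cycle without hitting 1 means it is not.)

7252 → 7² + 2² + 5² + 2² = 49 + 4 + 25 + 4 = 82
82 → 8² + 2² = 64 + 4 = 68
68 → 6² + 8² = 36 + 64 = 100
100 → 1² + 0² + 0² = 1 + 0 + 0 = 1  — reached 1.

happy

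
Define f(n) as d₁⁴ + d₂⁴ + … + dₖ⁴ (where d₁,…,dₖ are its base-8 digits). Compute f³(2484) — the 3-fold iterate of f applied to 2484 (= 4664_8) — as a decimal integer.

97

2484 = (4,6,6,4)_8 → 3104
3104 = (6,0,4,0)_8 → 1552
1552 = (3,0,2,0)_8 → 97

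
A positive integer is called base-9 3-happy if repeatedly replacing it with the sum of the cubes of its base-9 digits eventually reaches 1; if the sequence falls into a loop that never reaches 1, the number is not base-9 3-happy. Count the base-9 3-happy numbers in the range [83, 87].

83: 83 → 9 → 1  (reaches 1)
84: 84 → 28 → 28  (repeats 28)
85: 85 → 65 → 351 → 91 → 3 → 27 → 27  (repeats 27)
86: 86 → 126 → 126  (repeats 126)
87: 87 → 217 → 225 → 351 → 91 → 3 → 27 → 27  (repeats 27)
base-9 3-happy: 83

1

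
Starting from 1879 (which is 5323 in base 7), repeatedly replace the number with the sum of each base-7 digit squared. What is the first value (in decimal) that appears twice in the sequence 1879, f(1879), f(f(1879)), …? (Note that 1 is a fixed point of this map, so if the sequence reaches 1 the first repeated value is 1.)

45

1879 = (5,3,2,3)_7 → 47
47 = (6,5)_7 → 61
61 = (1,1,5)_7 → 27
27 = (3,6)_7 → 45
45 = (6,3)_7 → 45  — 45 already appeared earlier.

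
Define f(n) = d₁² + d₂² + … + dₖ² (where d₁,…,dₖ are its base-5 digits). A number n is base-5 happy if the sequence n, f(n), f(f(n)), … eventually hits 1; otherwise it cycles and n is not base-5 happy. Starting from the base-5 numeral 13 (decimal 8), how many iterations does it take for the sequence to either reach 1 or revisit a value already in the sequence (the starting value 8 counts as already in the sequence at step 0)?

8 = (1,3)_5 → 1² + 3² = 1 + 9 = 10
10 = (2,0)_5 → 2² + 0² = 4 + 0 = 4
4 = (4)_5 → 4² = 16
16 = (3,1)_5 → 3² + 1² = 9 + 1 = 10  — 10 repeats.
That took 4 steps.

4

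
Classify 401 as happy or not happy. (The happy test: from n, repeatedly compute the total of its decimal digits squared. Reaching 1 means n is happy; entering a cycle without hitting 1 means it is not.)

not happy

401 → 4² + 0² + 1² = 17
17 → 1² + 7² = 50
50 → 5² + 0² = 25
25 → 2² + 5² = 29
29 → 2² + 9² = 85
85 → 8² + 5² = 89
89 → 8² + 9² = 145
145 → 1² + 4² + 5² = 42
42 → 4² + 2² = 20
20 → 2² + 0² = 4
4 → 4² = 16
16 → 1² + 6² = 37
37 → 3² + 7² = 58
58 → 5² + 8² = 89  — 89 already seen; the sequence cycles without reaching 1.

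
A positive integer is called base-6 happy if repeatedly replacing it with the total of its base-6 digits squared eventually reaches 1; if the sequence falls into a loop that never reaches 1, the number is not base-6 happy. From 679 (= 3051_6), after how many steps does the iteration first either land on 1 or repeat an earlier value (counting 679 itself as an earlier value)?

679 = (3,0,5,1)_6 → 3² + 0² + 5² + 1² = 9 + 0 + 25 + 1 = 35
35 = (5,5)_6 → 5² + 5² = 25 + 25 = 50
50 = (1,2,2)_6 → 1² + 2² + 2² = 1 + 4 + 4 = 9
9 = (1,3)_6 → 1² + 3² = 1 + 9 = 10
10 = (1,4)_6 → 1² + 4² = 1 + 16 = 17
17 = (2,5)_6 → 2² + 5² = 4 + 25 = 29
29 = (4,5)_6 → 4² + 5² = 16 + 25 = 41
41 = (1,0,5)_6 → 1² + 0² + 5² = 1 + 0 + 25 = 26
26 = (4,2)_6 → 4² + 2² = 16 + 4 = 20
20 = (3,2)_6 → 3² + 2² = 9 + 4 = 13
13 = (2,1)_6 → 2² + 1² = 4 + 1 = 5
5 = (5)_6 → 5² = 25
25 = (4,1)_6 → 4² + 1² = 16 + 1 = 17  — 17 repeats.
That took 13 steps.

13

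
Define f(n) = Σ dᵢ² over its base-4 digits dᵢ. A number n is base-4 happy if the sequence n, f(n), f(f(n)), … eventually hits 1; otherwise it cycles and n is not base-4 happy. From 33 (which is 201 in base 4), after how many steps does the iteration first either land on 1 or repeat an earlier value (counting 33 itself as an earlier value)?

4

33 = (2,0,1)_4 → 5
5 = (1,1)_4 → 2
2 = (2)_4 → 4
4 = (1,0)_4 → 1  — reached 1.
That took 4 steps.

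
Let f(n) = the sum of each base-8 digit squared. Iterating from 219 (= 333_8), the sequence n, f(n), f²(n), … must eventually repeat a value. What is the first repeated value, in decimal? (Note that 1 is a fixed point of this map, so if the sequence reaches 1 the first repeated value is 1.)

219 = (3,3,3)_8 → 3² + 3² + 3² = 27
27 = (3,3)_8 → 3² + 3² = 18
18 = (2,2)_8 → 2² + 2² = 8
8 = (1,0)_8 → 1² + 0² = 1  — reached the fixed point 1.
1 → 1, so 1 is the first repeated value.

1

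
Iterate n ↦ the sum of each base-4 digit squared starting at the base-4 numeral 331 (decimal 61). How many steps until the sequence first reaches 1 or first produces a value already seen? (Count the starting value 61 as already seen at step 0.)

5

61 = (3,3,1)_4 → 3² + 3² + 1² = 9 + 9 + 1 = 19
19 = (1,0,3)_4 → 1² + 0² + 3² = 1 + 0 + 9 = 10
10 = (2,2)_4 → 2² + 2² = 4 + 4 = 8
8 = (2,0)_4 → 2² + 0² = 4 + 0 = 4
4 = (1,0)_4 → 1² + 0² = 1 + 0 = 1  — reached 1.
That took 5 steps.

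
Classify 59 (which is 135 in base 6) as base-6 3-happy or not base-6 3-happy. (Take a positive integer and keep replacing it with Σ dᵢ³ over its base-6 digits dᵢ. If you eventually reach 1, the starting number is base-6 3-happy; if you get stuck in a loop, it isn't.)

59 = (1,3,5)_6 → 1³ + 3³ + 5³ = 1 + 27 + 125 = 153
153 = (4,1,3)_6 → 4³ + 1³ + 3³ = 64 + 1 + 27 = 92
92 = (2,3,2)_6 → 2³ + 3³ + 2³ = 8 + 27 + 8 = 43
43 = (1,1,1)_6 → 1³ + 1³ + 1³ = 1 + 1 + 1 = 3
3 = (3)_6 → 3³ = 27
27 = (4,3)_6 → 4³ + 3³ = 64 + 27 = 91
91 = (2,3,1)_6 → 2³ + 3³ + 1³ = 8 + 27 + 1 = 36
36 = (1,0,0)_6 → 1³ + 0³ + 0³ = 1 + 0 + 0 = 1  — reached 1.

base-6 3-happy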